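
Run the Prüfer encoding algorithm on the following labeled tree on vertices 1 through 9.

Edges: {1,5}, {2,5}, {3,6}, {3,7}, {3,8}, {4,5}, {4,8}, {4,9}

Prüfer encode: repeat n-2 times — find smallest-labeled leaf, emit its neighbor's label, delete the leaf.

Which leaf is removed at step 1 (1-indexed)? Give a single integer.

Step 1: current leaves = {1,2,6,7,9}. Remove leaf 1 (neighbor: 5).

Answer: 1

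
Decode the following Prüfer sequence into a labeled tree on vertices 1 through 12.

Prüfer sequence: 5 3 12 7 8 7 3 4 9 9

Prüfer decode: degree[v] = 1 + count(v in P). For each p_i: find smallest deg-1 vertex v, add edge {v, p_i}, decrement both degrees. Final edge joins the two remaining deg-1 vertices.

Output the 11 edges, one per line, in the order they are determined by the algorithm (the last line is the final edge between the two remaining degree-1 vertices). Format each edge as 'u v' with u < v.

Initial degrees: {1:1, 2:1, 3:3, 4:2, 5:2, 6:1, 7:3, 8:2, 9:3, 10:1, 11:1, 12:2}
Step 1: smallest deg-1 vertex = 1, p_1 = 5. Add edge {1,5}. Now deg[1]=0, deg[5]=1.
Step 2: smallest deg-1 vertex = 2, p_2 = 3. Add edge {2,3}. Now deg[2]=0, deg[3]=2.
Step 3: smallest deg-1 vertex = 5, p_3 = 12. Add edge {5,12}. Now deg[5]=0, deg[12]=1.
Step 4: smallest deg-1 vertex = 6, p_4 = 7. Add edge {6,7}. Now deg[6]=0, deg[7]=2.
Step 5: smallest deg-1 vertex = 10, p_5 = 8. Add edge {8,10}. Now deg[10]=0, deg[8]=1.
Step 6: smallest deg-1 vertex = 8, p_6 = 7. Add edge {7,8}. Now deg[8]=0, deg[7]=1.
Step 7: smallest deg-1 vertex = 7, p_7 = 3. Add edge {3,7}. Now deg[7]=0, deg[3]=1.
Step 8: smallest deg-1 vertex = 3, p_8 = 4. Add edge {3,4}. Now deg[3]=0, deg[4]=1.
Step 9: smallest deg-1 vertex = 4, p_9 = 9. Add edge {4,9}. Now deg[4]=0, deg[9]=2.
Step 10: smallest deg-1 vertex = 11, p_10 = 9. Add edge {9,11}. Now deg[11]=0, deg[9]=1.
Final: two remaining deg-1 vertices are 9, 12. Add edge {9,12}.

Answer: 1 5
2 3
5 12
6 7
8 10
7 8
3 7
3 4
4 9
9 11
9 12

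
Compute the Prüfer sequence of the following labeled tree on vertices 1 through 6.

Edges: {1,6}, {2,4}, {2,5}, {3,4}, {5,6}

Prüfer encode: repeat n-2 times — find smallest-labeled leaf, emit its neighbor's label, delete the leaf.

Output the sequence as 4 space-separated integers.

Answer: 6 4 2 5

Derivation:
Step 1: leaves = {1,3}. Remove smallest leaf 1, emit neighbor 6.
Step 2: leaves = {3,6}. Remove smallest leaf 3, emit neighbor 4.
Step 3: leaves = {4,6}. Remove smallest leaf 4, emit neighbor 2.
Step 4: leaves = {2,6}. Remove smallest leaf 2, emit neighbor 5.
Done: 2 vertices remain (5, 6). Sequence = [6 4 2 5]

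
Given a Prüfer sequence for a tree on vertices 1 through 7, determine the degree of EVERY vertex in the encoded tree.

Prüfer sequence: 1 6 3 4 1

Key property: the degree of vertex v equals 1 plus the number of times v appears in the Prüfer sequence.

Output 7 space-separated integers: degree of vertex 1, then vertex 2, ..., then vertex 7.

Answer: 3 1 2 2 1 2 1

Derivation:
p_1 = 1: count[1] becomes 1
p_2 = 6: count[6] becomes 1
p_3 = 3: count[3] becomes 1
p_4 = 4: count[4] becomes 1
p_5 = 1: count[1] becomes 2
Degrees (1 + count): deg[1]=1+2=3, deg[2]=1+0=1, deg[3]=1+1=2, deg[4]=1+1=2, deg[5]=1+0=1, deg[6]=1+1=2, deg[7]=1+0=1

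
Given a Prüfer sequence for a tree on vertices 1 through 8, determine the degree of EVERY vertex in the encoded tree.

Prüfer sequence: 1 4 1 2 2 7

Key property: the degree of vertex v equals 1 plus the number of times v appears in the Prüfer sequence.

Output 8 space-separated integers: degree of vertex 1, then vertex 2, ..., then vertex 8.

Answer: 3 3 1 2 1 1 2 1

Derivation:
p_1 = 1: count[1] becomes 1
p_2 = 4: count[4] becomes 1
p_3 = 1: count[1] becomes 2
p_4 = 2: count[2] becomes 1
p_5 = 2: count[2] becomes 2
p_6 = 7: count[7] becomes 1
Degrees (1 + count): deg[1]=1+2=3, deg[2]=1+2=3, deg[3]=1+0=1, deg[4]=1+1=2, deg[5]=1+0=1, deg[6]=1+0=1, deg[7]=1+1=2, deg[8]=1+0=1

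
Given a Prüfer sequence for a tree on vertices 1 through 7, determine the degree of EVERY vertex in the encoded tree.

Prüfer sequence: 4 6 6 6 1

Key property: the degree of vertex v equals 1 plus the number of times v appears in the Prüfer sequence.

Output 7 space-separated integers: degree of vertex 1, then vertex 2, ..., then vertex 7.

Answer: 2 1 1 2 1 4 1

Derivation:
p_1 = 4: count[4] becomes 1
p_2 = 6: count[6] becomes 1
p_3 = 6: count[6] becomes 2
p_4 = 6: count[6] becomes 3
p_5 = 1: count[1] becomes 1
Degrees (1 + count): deg[1]=1+1=2, deg[2]=1+0=1, deg[3]=1+0=1, deg[4]=1+1=2, deg[5]=1+0=1, deg[6]=1+3=4, deg[7]=1+0=1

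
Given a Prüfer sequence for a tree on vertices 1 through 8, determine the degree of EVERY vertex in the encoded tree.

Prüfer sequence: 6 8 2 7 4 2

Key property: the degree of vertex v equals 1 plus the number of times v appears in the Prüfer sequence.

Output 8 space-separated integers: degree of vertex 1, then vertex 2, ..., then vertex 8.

Answer: 1 3 1 2 1 2 2 2

Derivation:
p_1 = 6: count[6] becomes 1
p_2 = 8: count[8] becomes 1
p_3 = 2: count[2] becomes 1
p_4 = 7: count[7] becomes 1
p_5 = 4: count[4] becomes 1
p_6 = 2: count[2] becomes 2
Degrees (1 + count): deg[1]=1+0=1, deg[2]=1+2=3, deg[3]=1+0=1, deg[4]=1+1=2, deg[5]=1+0=1, deg[6]=1+1=2, deg[7]=1+1=2, deg[8]=1+1=2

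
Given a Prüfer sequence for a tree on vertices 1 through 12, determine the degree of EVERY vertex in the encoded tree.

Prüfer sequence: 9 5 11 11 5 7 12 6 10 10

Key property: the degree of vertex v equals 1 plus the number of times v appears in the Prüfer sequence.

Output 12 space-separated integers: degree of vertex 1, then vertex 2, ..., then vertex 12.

Answer: 1 1 1 1 3 2 2 1 2 3 3 2

Derivation:
p_1 = 9: count[9] becomes 1
p_2 = 5: count[5] becomes 1
p_3 = 11: count[11] becomes 1
p_4 = 11: count[11] becomes 2
p_5 = 5: count[5] becomes 2
p_6 = 7: count[7] becomes 1
p_7 = 12: count[12] becomes 1
p_8 = 6: count[6] becomes 1
p_9 = 10: count[10] becomes 1
p_10 = 10: count[10] becomes 2
Degrees (1 + count): deg[1]=1+0=1, deg[2]=1+0=1, deg[3]=1+0=1, deg[4]=1+0=1, deg[5]=1+2=3, deg[6]=1+1=2, deg[7]=1+1=2, deg[8]=1+0=1, deg[9]=1+1=2, deg[10]=1+2=3, deg[11]=1+2=3, deg[12]=1+1=2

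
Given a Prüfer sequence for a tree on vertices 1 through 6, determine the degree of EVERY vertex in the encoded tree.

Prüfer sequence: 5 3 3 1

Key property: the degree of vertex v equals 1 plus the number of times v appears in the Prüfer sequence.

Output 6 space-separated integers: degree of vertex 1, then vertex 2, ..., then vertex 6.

p_1 = 5: count[5] becomes 1
p_2 = 3: count[3] becomes 1
p_3 = 3: count[3] becomes 2
p_4 = 1: count[1] becomes 1
Degrees (1 + count): deg[1]=1+1=2, deg[2]=1+0=1, deg[3]=1+2=3, deg[4]=1+0=1, deg[5]=1+1=2, deg[6]=1+0=1

Answer: 2 1 3 1 2 1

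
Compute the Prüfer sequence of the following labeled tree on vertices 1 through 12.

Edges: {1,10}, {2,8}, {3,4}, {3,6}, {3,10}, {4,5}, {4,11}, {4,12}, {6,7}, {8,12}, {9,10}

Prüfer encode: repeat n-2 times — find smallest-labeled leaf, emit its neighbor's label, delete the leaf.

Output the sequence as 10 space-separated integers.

Answer: 10 8 4 6 3 12 10 3 4 4

Derivation:
Step 1: leaves = {1,2,5,7,9,11}. Remove smallest leaf 1, emit neighbor 10.
Step 2: leaves = {2,5,7,9,11}. Remove smallest leaf 2, emit neighbor 8.
Step 3: leaves = {5,7,8,9,11}. Remove smallest leaf 5, emit neighbor 4.
Step 4: leaves = {7,8,9,11}. Remove smallest leaf 7, emit neighbor 6.
Step 5: leaves = {6,8,9,11}. Remove smallest leaf 6, emit neighbor 3.
Step 6: leaves = {8,9,11}. Remove smallest leaf 8, emit neighbor 12.
Step 7: leaves = {9,11,12}. Remove smallest leaf 9, emit neighbor 10.
Step 8: leaves = {10,11,12}. Remove smallest leaf 10, emit neighbor 3.
Step 9: leaves = {3,11,12}. Remove smallest leaf 3, emit neighbor 4.
Step 10: leaves = {11,12}. Remove smallest leaf 11, emit neighbor 4.
Done: 2 vertices remain (4, 12). Sequence = [10 8 4 6 3 12 10 3 4 4]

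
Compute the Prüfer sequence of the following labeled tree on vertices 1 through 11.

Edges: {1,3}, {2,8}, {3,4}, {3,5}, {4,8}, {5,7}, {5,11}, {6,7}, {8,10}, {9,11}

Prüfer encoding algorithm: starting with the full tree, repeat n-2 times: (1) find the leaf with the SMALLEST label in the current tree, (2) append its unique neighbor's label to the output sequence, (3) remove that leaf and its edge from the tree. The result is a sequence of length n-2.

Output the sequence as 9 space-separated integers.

Answer: 3 8 7 5 11 8 4 3 5

Derivation:
Step 1: leaves = {1,2,6,9,10}. Remove smallest leaf 1, emit neighbor 3.
Step 2: leaves = {2,6,9,10}. Remove smallest leaf 2, emit neighbor 8.
Step 3: leaves = {6,9,10}. Remove smallest leaf 6, emit neighbor 7.
Step 4: leaves = {7,9,10}. Remove smallest leaf 7, emit neighbor 5.
Step 5: leaves = {9,10}. Remove smallest leaf 9, emit neighbor 11.
Step 6: leaves = {10,11}. Remove smallest leaf 10, emit neighbor 8.
Step 7: leaves = {8,11}. Remove smallest leaf 8, emit neighbor 4.
Step 8: leaves = {4,11}. Remove smallest leaf 4, emit neighbor 3.
Step 9: leaves = {3,11}. Remove smallest leaf 3, emit neighbor 5.
Done: 2 vertices remain (5, 11). Sequence = [3 8 7 5 11 8 4 3 5]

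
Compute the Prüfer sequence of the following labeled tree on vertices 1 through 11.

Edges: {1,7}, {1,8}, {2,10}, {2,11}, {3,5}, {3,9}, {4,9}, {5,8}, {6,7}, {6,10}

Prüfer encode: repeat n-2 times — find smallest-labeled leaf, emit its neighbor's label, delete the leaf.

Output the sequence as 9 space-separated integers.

Answer: 9 3 5 8 1 7 6 10 2

Derivation:
Step 1: leaves = {4,11}. Remove smallest leaf 4, emit neighbor 9.
Step 2: leaves = {9,11}. Remove smallest leaf 9, emit neighbor 3.
Step 3: leaves = {3,11}. Remove smallest leaf 3, emit neighbor 5.
Step 4: leaves = {5,11}. Remove smallest leaf 5, emit neighbor 8.
Step 5: leaves = {8,11}. Remove smallest leaf 8, emit neighbor 1.
Step 6: leaves = {1,11}. Remove smallest leaf 1, emit neighbor 7.
Step 7: leaves = {7,11}. Remove smallest leaf 7, emit neighbor 6.
Step 8: leaves = {6,11}. Remove smallest leaf 6, emit neighbor 10.
Step 9: leaves = {10,11}. Remove smallest leaf 10, emit neighbor 2.
Done: 2 vertices remain (2, 11). Sequence = [9 3 5 8 1 7 6 10 2]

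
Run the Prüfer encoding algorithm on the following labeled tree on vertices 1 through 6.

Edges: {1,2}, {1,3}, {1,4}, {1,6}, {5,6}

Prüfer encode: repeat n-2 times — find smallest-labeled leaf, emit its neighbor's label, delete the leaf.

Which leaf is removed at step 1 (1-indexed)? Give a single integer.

Step 1: current leaves = {2,3,4,5}. Remove leaf 2 (neighbor: 1).

Answer: 2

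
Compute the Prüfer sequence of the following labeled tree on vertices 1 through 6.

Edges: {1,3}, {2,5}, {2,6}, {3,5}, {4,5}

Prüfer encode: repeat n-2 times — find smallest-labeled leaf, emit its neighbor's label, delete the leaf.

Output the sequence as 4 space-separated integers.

Step 1: leaves = {1,4,6}. Remove smallest leaf 1, emit neighbor 3.
Step 2: leaves = {3,4,6}. Remove smallest leaf 3, emit neighbor 5.
Step 3: leaves = {4,6}. Remove smallest leaf 4, emit neighbor 5.
Step 4: leaves = {5,6}. Remove smallest leaf 5, emit neighbor 2.
Done: 2 vertices remain (2, 6). Sequence = [3 5 5 2]

Answer: 3 5 5 2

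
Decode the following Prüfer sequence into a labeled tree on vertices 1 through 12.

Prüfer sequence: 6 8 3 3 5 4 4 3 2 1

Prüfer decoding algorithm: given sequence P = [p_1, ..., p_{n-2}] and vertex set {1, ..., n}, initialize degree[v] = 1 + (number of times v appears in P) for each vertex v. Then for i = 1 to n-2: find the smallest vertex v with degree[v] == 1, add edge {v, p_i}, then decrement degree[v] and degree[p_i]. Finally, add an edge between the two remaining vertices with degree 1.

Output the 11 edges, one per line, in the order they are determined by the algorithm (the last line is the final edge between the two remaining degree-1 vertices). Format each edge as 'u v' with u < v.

Answer: 6 7
6 8
3 8
3 9
5 10
4 5
4 11
3 4
2 3
1 2
1 12

Derivation:
Initial degrees: {1:2, 2:2, 3:4, 4:3, 5:2, 6:2, 7:1, 8:2, 9:1, 10:1, 11:1, 12:1}
Step 1: smallest deg-1 vertex = 7, p_1 = 6. Add edge {6,7}. Now deg[7]=0, deg[6]=1.
Step 2: smallest deg-1 vertex = 6, p_2 = 8. Add edge {6,8}. Now deg[6]=0, deg[8]=1.
Step 3: smallest deg-1 vertex = 8, p_3 = 3. Add edge {3,8}. Now deg[8]=0, deg[3]=3.
Step 4: smallest deg-1 vertex = 9, p_4 = 3. Add edge {3,9}. Now deg[9]=0, deg[3]=2.
Step 5: smallest deg-1 vertex = 10, p_5 = 5. Add edge {5,10}. Now deg[10]=0, deg[5]=1.
Step 6: smallest deg-1 vertex = 5, p_6 = 4. Add edge {4,5}. Now deg[5]=0, deg[4]=2.
Step 7: smallest deg-1 vertex = 11, p_7 = 4. Add edge {4,11}. Now deg[11]=0, deg[4]=1.
Step 8: smallest deg-1 vertex = 4, p_8 = 3. Add edge {3,4}. Now deg[4]=0, deg[3]=1.
Step 9: smallest deg-1 vertex = 3, p_9 = 2. Add edge {2,3}. Now deg[3]=0, deg[2]=1.
Step 10: smallest deg-1 vertex = 2, p_10 = 1. Add edge {1,2}. Now deg[2]=0, deg[1]=1.
Final: two remaining deg-1 vertices are 1, 12. Add edge {1,12}.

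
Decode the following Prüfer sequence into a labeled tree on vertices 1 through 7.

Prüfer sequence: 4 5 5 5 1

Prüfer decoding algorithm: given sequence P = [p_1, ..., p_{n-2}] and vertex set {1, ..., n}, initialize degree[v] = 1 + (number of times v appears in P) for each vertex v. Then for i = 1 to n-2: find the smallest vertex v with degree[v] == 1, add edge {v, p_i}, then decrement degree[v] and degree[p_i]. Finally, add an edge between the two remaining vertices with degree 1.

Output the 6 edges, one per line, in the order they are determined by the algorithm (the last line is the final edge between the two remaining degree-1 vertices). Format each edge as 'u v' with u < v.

Initial degrees: {1:2, 2:1, 3:1, 4:2, 5:4, 6:1, 7:1}
Step 1: smallest deg-1 vertex = 2, p_1 = 4. Add edge {2,4}. Now deg[2]=0, deg[4]=1.
Step 2: smallest deg-1 vertex = 3, p_2 = 5. Add edge {3,5}. Now deg[3]=0, deg[5]=3.
Step 3: smallest deg-1 vertex = 4, p_3 = 5. Add edge {4,5}. Now deg[4]=0, deg[5]=2.
Step 4: smallest deg-1 vertex = 6, p_4 = 5. Add edge {5,6}. Now deg[6]=0, deg[5]=1.
Step 5: smallest deg-1 vertex = 5, p_5 = 1. Add edge {1,5}. Now deg[5]=0, deg[1]=1.
Final: two remaining deg-1 vertices are 1, 7. Add edge {1,7}.

Answer: 2 4
3 5
4 5
5 6
1 5
1 7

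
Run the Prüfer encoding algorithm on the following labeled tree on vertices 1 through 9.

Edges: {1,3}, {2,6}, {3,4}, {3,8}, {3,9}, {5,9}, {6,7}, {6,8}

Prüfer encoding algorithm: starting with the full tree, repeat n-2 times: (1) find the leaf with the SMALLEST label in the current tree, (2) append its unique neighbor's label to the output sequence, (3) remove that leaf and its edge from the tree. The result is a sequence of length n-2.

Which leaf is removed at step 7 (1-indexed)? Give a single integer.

Answer: 8

Derivation:
Step 1: current leaves = {1,2,4,5,7}. Remove leaf 1 (neighbor: 3).
Step 2: current leaves = {2,4,5,7}. Remove leaf 2 (neighbor: 6).
Step 3: current leaves = {4,5,7}. Remove leaf 4 (neighbor: 3).
Step 4: current leaves = {5,7}. Remove leaf 5 (neighbor: 9).
Step 5: current leaves = {7,9}. Remove leaf 7 (neighbor: 6).
Step 6: current leaves = {6,9}. Remove leaf 6 (neighbor: 8).
Step 7: current leaves = {8,9}. Remove leaf 8 (neighbor: 3).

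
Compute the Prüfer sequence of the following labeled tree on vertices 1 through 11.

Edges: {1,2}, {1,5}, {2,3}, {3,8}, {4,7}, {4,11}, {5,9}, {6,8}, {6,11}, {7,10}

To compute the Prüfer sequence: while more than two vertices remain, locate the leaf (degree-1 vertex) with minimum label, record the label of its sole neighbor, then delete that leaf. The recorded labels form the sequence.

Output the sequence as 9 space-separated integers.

Step 1: leaves = {9,10}. Remove smallest leaf 9, emit neighbor 5.
Step 2: leaves = {5,10}. Remove smallest leaf 5, emit neighbor 1.
Step 3: leaves = {1,10}. Remove smallest leaf 1, emit neighbor 2.
Step 4: leaves = {2,10}. Remove smallest leaf 2, emit neighbor 3.
Step 5: leaves = {3,10}. Remove smallest leaf 3, emit neighbor 8.
Step 6: leaves = {8,10}. Remove smallest leaf 8, emit neighbor 6.
Step 7: leaves = {6,10}. Remove smallest leaf 6, emit neighbor 11.
Step 8: leaves = {10,11}. Remove smallest leaf 10, emit neighbor 7.
Step 9: leaves = {7,11}. Remove smallest leaf 7, emit neighbor 4.
Done: 2 vertices remain (4, 11). Sequence = [5 1 2 3 8 6 11 7 4]

Answer: 5 1 2 3 8 6 11 7 4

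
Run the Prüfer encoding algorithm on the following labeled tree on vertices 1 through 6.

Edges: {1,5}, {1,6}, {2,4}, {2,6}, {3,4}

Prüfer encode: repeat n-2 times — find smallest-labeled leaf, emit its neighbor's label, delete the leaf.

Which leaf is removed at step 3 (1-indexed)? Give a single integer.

Step 1: current leaves = {3,5}. Remove leaf 3 (neighbor: 4).
Step 2: current leaves = {4,5}. Remove leaf 4 (neighbor: 2).
Step 3: current leaves = {2,5}. Remove leaf 2 (neighbor: 6).

Answer: 2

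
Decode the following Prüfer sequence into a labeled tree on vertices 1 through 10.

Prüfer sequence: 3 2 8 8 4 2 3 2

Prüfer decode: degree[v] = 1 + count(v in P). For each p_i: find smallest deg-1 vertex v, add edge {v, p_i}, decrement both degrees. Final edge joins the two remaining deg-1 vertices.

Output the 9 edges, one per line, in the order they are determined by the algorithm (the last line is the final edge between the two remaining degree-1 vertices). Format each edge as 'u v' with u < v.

Answer: 1 3
2 5
6 8
7 8
4 8
2 4
3 9
2 3
2 10

Derivation:
Initial degrees: {1:1, 2:4, 3:3, 4:2, 5:1, 6:1, 7:1, 8:3, 9:1, 10:1}
Step 1: smallest deg-1 vertex = 1, p_1 = 3. Add edge {1,3}. Now deg[1]=0, deg[3]=2.
Step 2: smallest deg-1 vertex = 5, p_2 = 2. Add edge {2,5}. Now deg[5]=0, deg[2]=3.
Step 3: smallest deg-1 vertex = 6, p_3 = 8. Add edge {6,8}. Now deg[6]=0, deg[8]=2.
Step 4: smallest deg-1 vertex = 7, p_4 = 8. Add edge {7,8}. Now deg[7]=0, deg[8]=1.
Step 5: smallest deg-1 vertex = 8, p_5 = 4. Add edge {4,8}. Now deg[8]=0, deg[4]=1.
Step 6: smallest deg-1 vertex = 4, p_6 = 2. Add edge {2,4}. Now deg[4]=0, deg[2]=2.
Step 7: smallest deg-1 vertex = 9, p_7 = 3. Add edge {3,9}. Now deg[9]=0, deg[3]=1.
Step 8: smallest deg-1 vertex = 3, p_8 = 2. Add edge {2,3}. Now deg[3]=0, deg[2]=1.
Final: two remaining deg-1 vertices are 2, 10. Add edge {2,10}.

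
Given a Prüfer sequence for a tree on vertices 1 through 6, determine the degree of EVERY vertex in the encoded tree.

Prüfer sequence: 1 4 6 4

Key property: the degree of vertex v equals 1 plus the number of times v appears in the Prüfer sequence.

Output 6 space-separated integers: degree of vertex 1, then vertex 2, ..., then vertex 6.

p_1 = 1: count[1] becomes 1
p_2 = 4: count[4] becomes 1
p_3 = 6: count[6] becomes 1
p_4 = 4: count[4] becomes 2
Degrees (1 + count): deg[1]=1+1=2, deg[2]=1+0=1, deg[3]=1+0=1, deg[4]=1+2=3, deg[5]=1+0=1, deg[6]=1+1=2

Answer: 2 1 1 3 1 2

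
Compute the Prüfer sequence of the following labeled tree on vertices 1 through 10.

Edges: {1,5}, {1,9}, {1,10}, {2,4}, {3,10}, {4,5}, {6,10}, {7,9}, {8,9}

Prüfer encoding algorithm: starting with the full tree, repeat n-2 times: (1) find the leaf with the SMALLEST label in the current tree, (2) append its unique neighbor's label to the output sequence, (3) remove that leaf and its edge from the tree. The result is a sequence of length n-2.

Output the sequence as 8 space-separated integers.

Answer: 4 10 5 1 10 9 9 1

Derivation:
Step 1: leaves = {2,3,6,7,8}. Remove smallest leaf 2, emit neighbor 4.
Step 2: leaves = {3,4,6,7,8}. Remove smallest leaf 3, emit neighbor 10.
Step 3: leaves = {4,6,7,8}. Remove smallest leaf 4, emit neighbor 5.
Step 4: leaves = {5,6,7,8}. Remove smallest leaf 5, emit neighbor 1.
Step 5: leaves = {6,7,8}. Remove smallest leaf 6, emit neighbor 10.
Step 6: leaves = {7,8,10}. Remove smallest leaf 7, emit neighbor 9.
Step 7: leaves = {8,10}. Remove smallest leaf 8, emit neighbor 9.
Step 8: leaves = {9,10}. Remove smallest leaf 9, emit neighbor 1.
Done: 2 vertices remain (1, 10). Sequence = [4 10 5 1 10 9 9 1]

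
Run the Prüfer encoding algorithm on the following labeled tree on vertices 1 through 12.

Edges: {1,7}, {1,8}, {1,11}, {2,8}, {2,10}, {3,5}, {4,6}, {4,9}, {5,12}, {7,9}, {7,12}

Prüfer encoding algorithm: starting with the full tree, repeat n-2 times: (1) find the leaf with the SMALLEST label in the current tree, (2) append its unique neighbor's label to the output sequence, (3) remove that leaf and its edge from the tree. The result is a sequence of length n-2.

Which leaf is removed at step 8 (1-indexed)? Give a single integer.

Step 1: current leaves = {3,6,10,11}. Remove leaf 3 (neighbor: 5).
Step 2: current leaves = {5,6,10,11}. Remove leaf 5 (neighbor: 12).
Step 3: current leaves = {6,10,11,12}. Remove leaf 6 (neighbor: 4).
Step 4: current leaves = {4,10,11,12}. Remove leaf 4 (neighbor: 9).
Step 5: current leaves = {9,10,11,12}. Remove leaf 9 (neighbor: 7).
Step 6: current leaves = {10,11,12}. Remove leaf 10 (neighbor: 2).
Step 7: current leaves = {2,11,12}. Remove leaf 2 (neighbor: 8).
Step 8: current leaves = {8,11,12}. Remove leaf 8 (neighbor: 1).

Answer: 8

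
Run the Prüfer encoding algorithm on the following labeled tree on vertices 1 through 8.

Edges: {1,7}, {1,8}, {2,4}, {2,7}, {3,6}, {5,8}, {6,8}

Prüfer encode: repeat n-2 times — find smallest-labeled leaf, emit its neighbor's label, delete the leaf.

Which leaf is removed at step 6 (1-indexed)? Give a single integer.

Answer: 7

Derivation:
Step 1: current leaves = {3,4,5}. Remove leaf 3 (neighbor: 6).
Step 2: current leaves = {4,5,6}. Remove leaf 4 (neighbor: 2).
Step 3: current leaves = {2,5,6}. Remove leaf 2 (neighbor: 7).
Step 4: current leaves = {5,6,7}. Remove leaf 5 (neighbor: 8).
Step 5: current leaves = {6,7}. Remove leaf 6 (neighbor: 8).
Step 6: current leaves = {7,8}. Remove leaf 7 (neighbor: 1).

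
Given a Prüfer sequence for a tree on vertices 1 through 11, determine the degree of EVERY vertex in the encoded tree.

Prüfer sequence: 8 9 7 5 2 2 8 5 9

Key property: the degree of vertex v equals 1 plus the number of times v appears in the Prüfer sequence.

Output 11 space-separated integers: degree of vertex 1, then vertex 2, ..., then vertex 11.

Answer: 1 3 1 1 3 1 2 3 3 1 1

Derivation:
p_1 = 8: count[8] becomes 1
p_2 = 9: count[9] becomes 1
p_3 = 7: count[7] becomes 1
p_4 = 5: count[5] becomes 1
p_5 = 2: count[2] becomes 1
p_6 = 2: count[2] becomes 2
p_7 = 8: count[8] becomes 2
p_8 = 5: count[5] becomes 2
p_9 = 9: count[9] becomes 2
Degrees (1 + count): deg[1]=1+0=1, deg[2]=1+2=3, deg[3]=1+0=1, deg[4]=1+0=1, deg[5]=1+2=3, deg[6]=1+0=1, deg[7]=1+1=2, deg[8]=1+2=3, deg[9]=1+2=3, deg[10]=1+0=1, deg[11]=1+0=1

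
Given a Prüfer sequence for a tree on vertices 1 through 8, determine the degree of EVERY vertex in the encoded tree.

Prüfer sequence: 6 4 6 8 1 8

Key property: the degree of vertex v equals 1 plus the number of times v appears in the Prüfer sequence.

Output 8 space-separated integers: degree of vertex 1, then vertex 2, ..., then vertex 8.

Answer: 2 1 1 2 1 3 1 3

Derivation:
p_1 = 6: count[6] becomes 1
p_2 = 4: count[4] becomes 1
p_3 = 6: count[6] becomes 2
p_4 = 8: count[8] becomes 1
p_5 = 1: count[1] becomes 1
p_6 = 8: count[8] becomes 2
Degrees (1 + count): deg[1]=1+1=2, deg[2]=1+0=1, deg[3]=1+0=1, deg[4]=1+1=2, deg[5]=1+0=1, deg[6]=1+2=3, deg[7]=1+0=1, deg[8]=1+2=3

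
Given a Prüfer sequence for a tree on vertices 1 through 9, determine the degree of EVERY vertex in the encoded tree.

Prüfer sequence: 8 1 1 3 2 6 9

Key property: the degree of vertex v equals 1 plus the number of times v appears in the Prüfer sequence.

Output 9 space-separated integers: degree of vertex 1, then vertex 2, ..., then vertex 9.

p_1 = 8: count[8] becomes 1
p_2 = 1: count[1] becomes 1
p_3 = 1: count[1] becomes 2
p_4 = 3: count[3] becomes 1
p_5 = 2: count[2] becomes 1
p_6 = 6: count[6] becomes 1
p_7 = 9: count[9] becomes 1
Degrees (1 + count): deg[1]=1+2=3, deg[2]=1+1=2, deg[3]=1+1=2, deg[4]=1+0=1, deg[5]=1+0=1, deg[6]=1+1=2, deg[7]=1+0=1, deg[8]=1+1=2, deg[9]=1+1=2

Answer: 3 2 2 1 1 2 1 2 2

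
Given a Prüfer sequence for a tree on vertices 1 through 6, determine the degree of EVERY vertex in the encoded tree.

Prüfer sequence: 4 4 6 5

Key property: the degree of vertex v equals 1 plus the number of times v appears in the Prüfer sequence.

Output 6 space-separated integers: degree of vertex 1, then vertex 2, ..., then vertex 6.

Answer: 1 1 1 3 2 2

Derivation:
p_1 = 4: count[4] becomes 1
p_2 = 4: count[4] becomes 2
p_3 = 6: count[6] becomes 1
p_4 = 5: count[5] becomes 1
Degrees (1 + count): deg[1]=1+0=1, deg[2]=1+0=1, deg[3]=1+0=1, deg[4]=1+2=3, deg[5]=1+1=2, deg[6]=1+1=2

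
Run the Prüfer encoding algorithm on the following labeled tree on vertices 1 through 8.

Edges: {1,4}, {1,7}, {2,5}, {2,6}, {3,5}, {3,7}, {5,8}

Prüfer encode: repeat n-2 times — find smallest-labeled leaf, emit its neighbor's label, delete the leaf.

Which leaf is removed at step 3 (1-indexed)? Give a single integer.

Answer: 6

Derivation:
Step 1: current leaves = {4,6,8}. Remove leaf 4 (neighbor: 1).
Step 2: current leaves = {1,6,8}. Remove leaf 1 (neighbor: 7).
Step 3: current leaves = {6,7,8}. Remove leaf 6 (neighbor: 2).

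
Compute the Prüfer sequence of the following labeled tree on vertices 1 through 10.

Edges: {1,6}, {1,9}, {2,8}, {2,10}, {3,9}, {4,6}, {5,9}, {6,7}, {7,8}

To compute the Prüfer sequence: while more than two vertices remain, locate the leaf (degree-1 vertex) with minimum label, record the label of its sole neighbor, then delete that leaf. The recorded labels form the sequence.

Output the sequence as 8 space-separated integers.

Step 1: leaves = {3,4,5,10}. Remove smallest leaf 3, emit neighbor 9.
Step 2: leaves = {4,5,10}. Remove smallest leaf 4, emit neighbor 6.
Step 3: leaves = {5,10}. Remove smallest leaf 5, emit neighbor 9.
Step 4: leaves = {9,10}. Remove smallest leaf 9, emit neighbor 1.
Step 5: leaves = {1,10}. Remove smallest leaf 1, emit neighbor 6.
Step 6: leaves = {6,10}. Remove smallest leaf 6, emit neighbor 7.
Step 7: leaves = {7,10}. Remove smallest leaf 7, emit neighbor 8.
Step 8: leaves = {8,10}. Remove smallest leaf 8, emit neighbor 2.
Done: 2 vertices remain (2, 10). Sequence = [9 6 9 1 6 7 8 2]

Answer: 9 6 9 1 6 7 8 2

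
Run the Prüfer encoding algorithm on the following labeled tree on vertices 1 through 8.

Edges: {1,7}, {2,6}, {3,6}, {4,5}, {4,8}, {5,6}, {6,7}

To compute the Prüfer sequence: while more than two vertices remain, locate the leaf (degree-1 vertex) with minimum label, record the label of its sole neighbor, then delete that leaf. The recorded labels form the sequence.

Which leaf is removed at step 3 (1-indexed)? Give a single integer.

Answer: 3

Derivation:
Step 1: current leaves = {1,2,3,8}. Remove leaf 1 (neighbor: 7).
Step 2: current leaves = {2,3,7,8}. Remove leaf 2 (neighbor: 6).
Step 3: current leaves = {3,7,8}. Remove leaf 3 (neighbor: 6).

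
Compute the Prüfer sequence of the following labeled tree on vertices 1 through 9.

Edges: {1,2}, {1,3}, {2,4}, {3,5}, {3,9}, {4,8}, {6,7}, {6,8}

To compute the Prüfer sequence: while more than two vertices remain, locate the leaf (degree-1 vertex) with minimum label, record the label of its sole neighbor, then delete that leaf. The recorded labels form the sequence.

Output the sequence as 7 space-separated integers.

Step 1: leaves = {5,7,9}. Remove smallest leaf 5, emit neighbor 3.
Step 2: leaves = {7,9}. Remove smallest leaf 7, emit neighbor 6.
Step 3: leaves = {6,9}. Remove smallest leaf 6, emit neighbor 8.
Step 4: leaves = {8,9}. Remove smallest leaf 8, emit neighbor 4.
Step 5: leaves = {4,9}. Remove smallest leaf 4, emit neighbor 2.
Step 6: leaves = {2,9}. Remove smallest leaf 2, emit neighbor 1.
Step 7: leaves = {1,9}. Remove smallest leaf 1, emit neighbor 3.
Done: 2 vertices remain (3, 9). Sequence = [3 6 8 4 2 1 3]

Answer: 3 6 8 4 2 1 3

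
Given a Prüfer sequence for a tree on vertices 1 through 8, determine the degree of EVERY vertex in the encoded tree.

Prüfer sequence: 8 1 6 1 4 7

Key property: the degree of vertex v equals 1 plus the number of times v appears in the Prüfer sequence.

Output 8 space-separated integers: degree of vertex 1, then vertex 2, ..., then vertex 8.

Answer: 3 1 1 2 1 2 2 2

Derivation:
p_1 = 8: count[8] becomes 1
p_2 = 1: count[1] becomes 1
p_3 = 6: count[6] becomes 1
p_4 = 1: count[1] becomes 2
p_5 = 4: count[4] becomes 1
p_6 = 7: count[7] becomes 1
Degrees (1 + count): deg[1]=1+2=3, deg[2]=1+0=1, deg[3]=1+0=1, deg[4]=1+1=2, deg[5]=1+0=1, deg[6]=1+1=2, deg[7]=1+1=2, deg[8]=1+1=2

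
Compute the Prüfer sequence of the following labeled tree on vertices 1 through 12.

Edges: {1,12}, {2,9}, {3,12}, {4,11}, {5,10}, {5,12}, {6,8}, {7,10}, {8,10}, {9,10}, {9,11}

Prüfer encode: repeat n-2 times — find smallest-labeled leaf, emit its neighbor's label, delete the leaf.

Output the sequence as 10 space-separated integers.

Answer: 12 9 12 11 8 10 10 9 10 5

Derivation:
Step 1: leaves = {1,2,3,4,6,7}. Remove smallest leaf 1, emit neighbor 12.
Step 2: leaves = {2,3,4,6,7}. Remove smallest leaf 2, emit neighbor 9.
Step 3: leaves = {3,4,6,7}. Remove smallest leaf 3, emit neighbor 12.
Step 4: leaves = {4,6,7,12}. Remove smallest leaf 4, emit neighbor 11.
Step 5: leaves = {6,7,11,12}. Remove smallest leaf 6, emit neighbor 8.
Step 6: leaves = {7,8,11,12}. Remove smallest leaf 7, emit neighbor 10.
Step 7: leaves = {8,11,12}. Remove smallest leaf 8, emit neighbor 10.
Step 8: leaves = {11,12}. Remove smallest leaf 11, emit neighbor 9.
Step 9: leaves = {9,12}. Remove smallest leaf 9, emit neighbor 10.
Step 10: leaves = {10,12}. Remove smallest leaf 10, emit neighbor 5.
Done: 2 vertices remain (5, 12). Sequence = [12 9 12 11 8 10 10 9 10 5]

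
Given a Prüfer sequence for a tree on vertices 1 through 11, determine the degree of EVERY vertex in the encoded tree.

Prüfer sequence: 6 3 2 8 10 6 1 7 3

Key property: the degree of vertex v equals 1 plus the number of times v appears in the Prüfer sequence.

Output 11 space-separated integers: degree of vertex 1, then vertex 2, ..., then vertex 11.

p_1 = 6: count[6] becomes 1
p_2 = 3: count[3] becomes 1
p_3 = 2: count[2] becomes 1
p_4 = 8: count[8] becomes 1
p_5 = 10: count[10] becomes 1
p_6 = 6: count[6] becomes 2
p_7 = 1: count[1] becomes 1
p_8 = 7: count[7] becomes 1
p_9 = 3: count[3] becomes 2
Degrees (1 + count): deg[1]=1+1=2, deg[2]=1+1=2, deg[3]=1+2=3, deg[4]=1+0=1, deg[5]=1+0=1, deg[6]=1+2=3, deg[7]=1+1=2, deg[8]=1+1=2, deg[9]=1+0=1, deg[10]=1+1=2, deg[11]=1+0=1

Answer: 2 2 3 1 1 3 2 2 1 2 1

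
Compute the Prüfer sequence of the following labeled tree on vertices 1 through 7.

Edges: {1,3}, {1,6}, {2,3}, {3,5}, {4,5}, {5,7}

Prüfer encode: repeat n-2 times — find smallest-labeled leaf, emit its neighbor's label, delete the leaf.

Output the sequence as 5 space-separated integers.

Step 1: leaves = {2,4,6,7}. Remove smallest leaf 2, emit neighbor 3.
Step 2: leaves = {4,6,7}. Remove smallest leaf 4, emit neighbor 5.
Step 3: leaves = {6,7}. Remove smallest leaf 6, emit neighbor 1.
Step 4: leaves = {1,7}. Remove smallest leaf 1, emit neighbor 3.
Step 5: leaves = {3,7}. Remove smallest leaf 3, emit neighbor 5.
Done: 2 vertices remain (5, 7). Sequence = [3 5 1 3 5]

Answer: 3 5 1 3 5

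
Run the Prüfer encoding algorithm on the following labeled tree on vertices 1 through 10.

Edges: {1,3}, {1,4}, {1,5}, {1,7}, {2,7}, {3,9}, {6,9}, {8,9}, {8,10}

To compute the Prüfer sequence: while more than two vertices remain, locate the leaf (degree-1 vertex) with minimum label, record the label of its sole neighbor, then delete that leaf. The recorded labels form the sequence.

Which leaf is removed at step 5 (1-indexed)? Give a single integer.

Step 1: current leaves = {2,4,5,6,10}. Remove leaf 2 (neighbor: 7).
Step 2: current leaves = {4,5,6,7,10}. Remove leaf 4 (neighbor: 1).
Step 3: current leaves = {5,6,7,10}. Remove leaf 5 (neighbor: 1).
Step 4: current leaves = {6,7,10}. Remove leaf 6 (neighbor: 9).
Step 5: current leaves = {7,10}. Remove leaf 7 (neighbor: 1).

Answer: 7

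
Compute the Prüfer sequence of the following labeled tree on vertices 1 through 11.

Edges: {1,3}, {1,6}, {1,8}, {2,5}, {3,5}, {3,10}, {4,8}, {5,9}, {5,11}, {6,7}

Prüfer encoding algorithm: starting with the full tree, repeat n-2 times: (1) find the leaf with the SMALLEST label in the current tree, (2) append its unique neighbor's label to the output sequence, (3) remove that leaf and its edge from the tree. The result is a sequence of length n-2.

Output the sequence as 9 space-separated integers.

Step 1: leaves = {2,4,7,9,10,11}. Remove smallest leaf 2, emit neighbor 5.
Step 2: leaves = {4,7,9,10,11}. Remove smallest leaf 4, emit neighbor 8.
Step 3: leaves = {7,8,9,10,11}. Remove smallest leaf 7, emit neighbor 6.
Step 4: leaves = {6,8,9,10,11}. Remove smallest leaf 6, emit neighbor 1.
Step 5: leaves = {8,9,10,11}. Remove smallest leaf 8, emit neighbor 1.
Step 6: leaves = {1,9,10,11}. Remove smallest leaf 1, emit neighbor 3.
Step 7: leaves = {9,10,11}. Remove smallest leaf 9, emit neighbor 5.
Step 8: leaves = {10,11}. Remove smallest leaf 10, emit neighbor 3.
Step 9: leaves = {3,11}. Remove smallest leaf 3, emit neighbor 5.
Done: 2 vertices remain (5, 11). Sequence = [5 8 6 1 1 3 5 3 5]

Answer: 5 8 6 1 1 3 5 3 5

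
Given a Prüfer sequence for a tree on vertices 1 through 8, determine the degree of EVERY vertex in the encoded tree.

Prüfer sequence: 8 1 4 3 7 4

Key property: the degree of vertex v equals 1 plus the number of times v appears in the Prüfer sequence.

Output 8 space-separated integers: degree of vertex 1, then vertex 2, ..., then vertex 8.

Answer: 2 1 2 3 1 1 2 2

Derivation:
p_1 = 8: count[8] becomes 1
p_2 = 1: count[1] becomes 1
p_3 = 4: count[4] becomes 1
p_4 = 3: count[3] becomes 1
p_5 = 7: count[7] becomes 1
p_6 = 4: count[4] becomes 2
Degrees (1 + count): deg[1]=1+1=2, deg[2]=1+0=1, deg[3]=1+1=2, deg[4]=1+2=3, deg[5]=1+0=1, deg[6]=1+0=1, deg[7]=1+1=2, deg[8]=1+1=2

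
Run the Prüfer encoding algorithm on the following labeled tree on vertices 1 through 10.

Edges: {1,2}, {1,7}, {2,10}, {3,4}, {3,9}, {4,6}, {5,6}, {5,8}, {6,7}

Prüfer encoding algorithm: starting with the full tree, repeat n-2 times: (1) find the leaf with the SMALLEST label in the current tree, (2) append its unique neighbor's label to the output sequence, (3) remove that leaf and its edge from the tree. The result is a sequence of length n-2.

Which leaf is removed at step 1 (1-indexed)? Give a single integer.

Step 1: current leaves = {8,9,10}. Remove leaf 8 (neighbor: 5).

Answer: 8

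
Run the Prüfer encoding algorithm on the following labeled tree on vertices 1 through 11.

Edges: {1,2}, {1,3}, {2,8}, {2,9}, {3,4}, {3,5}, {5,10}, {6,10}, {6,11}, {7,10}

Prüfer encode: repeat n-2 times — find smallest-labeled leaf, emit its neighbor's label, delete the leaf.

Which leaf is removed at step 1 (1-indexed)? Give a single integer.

Step 1: current leaves = {4,7,8,9,11}. Remove leaf 4 (neighbor: 3).

Answer: 4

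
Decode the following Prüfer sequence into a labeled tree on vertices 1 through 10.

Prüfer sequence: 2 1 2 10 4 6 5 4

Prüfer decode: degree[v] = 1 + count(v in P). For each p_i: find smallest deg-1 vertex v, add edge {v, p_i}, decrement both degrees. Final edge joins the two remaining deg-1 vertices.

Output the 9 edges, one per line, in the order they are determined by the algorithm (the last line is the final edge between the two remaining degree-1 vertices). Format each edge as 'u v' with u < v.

Initial degrees: {1:2, 2:3, 3:1, 4:3, 5:2, 6:2, 7:1, 8:1, 9:1, 10:2}
Step 1: smallest deg-1 vertex = 3, p_1 = 2. Add edge {2,3}. Now deg[3]=0, deg[2]=2.
Step 2: smallest deg-1 vertex = 7, p_2 = 1. Add edge {1,7}. Now deg[7]=0, deg[1]=1.
Step 3: smallest deg-1 vertex = 1, p_3 = 2. Add edge {1,2}. Now deg[1]=0, deg[2]=1.
Step 4: smallest deg-1 vertex = 2, p_4 = 10. Add edge {2,10}. Now deg[2]=0, deg[10]=1.
Step 5: smallest deg-1 vertex = 8, p_5 = 4. Add edge {4,8}. Now deg[8]=0, deg[4]=2.
Step 6: smallest deg-1 vertex = 9, p_6 = 6. Add edge {6,9}. Now deg[9]=0, deg[6]=1.
Step 7: smallest deg-1 vertex = 6, p_7 = 5. Add edge {5,6}. Now deg[6]=0, deg[5]=1.
Step 8: smallest deg-1 vertex = 5, p_8 = 4. Add edge {4,5}. Now deg[5]=0, deg[4]=1.
Final: two remaining deg-1 vertices are 4, 10. Add edge {4,10}.

Answer: 2 3
1 7
1 2
2 10
4 8
6 9
5 6
4 5
4 10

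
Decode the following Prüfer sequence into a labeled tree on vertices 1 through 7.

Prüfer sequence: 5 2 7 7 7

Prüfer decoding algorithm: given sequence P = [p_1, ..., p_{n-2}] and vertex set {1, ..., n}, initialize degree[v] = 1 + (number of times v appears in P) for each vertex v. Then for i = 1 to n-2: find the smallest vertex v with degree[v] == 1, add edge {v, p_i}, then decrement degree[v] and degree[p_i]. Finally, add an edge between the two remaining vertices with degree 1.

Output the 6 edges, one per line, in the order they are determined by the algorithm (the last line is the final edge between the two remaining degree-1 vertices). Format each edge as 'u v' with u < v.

Answer: 1 5
2 3
2 7
4 7
5 7
6 7

Derivation:
Initial degrees: {1:1, 2:2, 3:1, 4:1, 5:2, 6:1, 7:4}
Step 1: smallest deg-1 vertex = 1, p_1 = 5. Add edge {1,5}. Now deg[1]=0, deg[5]=1.
Step 2: smallest deg-1 vertex = 3, p_2 = 2. Add edge {2,3}. Now deg[3]=0, deg[2]=1.
Step 3: smallest deg-1 vertex = 2, p_3 = 7. Add edge {2,7}. Now deg[2]=0, deg[7]=3.
Step 4: smallest deg-1 vertex = 4, p_4 = 7. Add edge {4,7}. Now deg[4]=0, deg[7]=2.
Step 5: smallest deg-1 vertex = 5, p_5 = 7. Add edge {5,7}. Now deg[5]=0, deg[7]=1.
Final: two remaining deg-1 vertices are 6, 7. Add edge {6,7}.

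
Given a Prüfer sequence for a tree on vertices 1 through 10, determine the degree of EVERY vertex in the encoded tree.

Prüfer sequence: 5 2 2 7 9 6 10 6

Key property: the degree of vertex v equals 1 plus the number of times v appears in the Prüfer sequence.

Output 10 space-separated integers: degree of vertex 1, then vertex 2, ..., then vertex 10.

Answer: 1 3 1 1 2 3 2 1 2 2

Derivation:
p_1 = 5: count[5] becomes 1
p_2 = 2: count[2] becomes 1
p_3 = 2: count[2] becomes 2
p_4 = 7: count[7] becomes 1
p_5 = 9: count[9] becomes 1
p_6 = 6: count[6] becomes 1
p_7 = 10: count[10] becomes 1
p_8 = 6: count[6] becomes 2
Degrees (1 + count): deg[1]=1+0=1, deg[2]=1+2=3, deg[3]=1+0=1, deg[4]=1+0=1, deg[5]=1+1=2, deg[6]=1+2=3, deg[7]=1+1=2, deg[8]=1+0=1, deg[9]=1+1=2, deg[10]=1+1=2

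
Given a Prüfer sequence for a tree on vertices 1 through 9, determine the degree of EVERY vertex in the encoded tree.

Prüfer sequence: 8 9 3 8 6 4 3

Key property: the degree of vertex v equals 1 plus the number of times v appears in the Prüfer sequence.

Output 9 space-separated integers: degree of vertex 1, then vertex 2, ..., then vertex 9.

p_1 = 8: count[8] becomes 1
p_2 = 9: count[9] becomes 1
p_3 = 3: count[3] becomes 1
p_4 = 8: count[8] becomes 2
p_5 = 6: count[6] becomes 1
p_6 = 4: count[4] becomes 1
p_7 = 3: count[3] becomes 2
Degrees (1 + count): deg[1]=1+0=1, deg[2]=1+0=1, deg[3]=1+2=3, deg[4]=1+1=2, deg[5]=1+0=1, deg[6]=1+1=2, deg[7]=1+0=1, deg[8]=1+2=3, deg[9]=1+1=2

Answer: 1 1 3 2 1 2 1 3 2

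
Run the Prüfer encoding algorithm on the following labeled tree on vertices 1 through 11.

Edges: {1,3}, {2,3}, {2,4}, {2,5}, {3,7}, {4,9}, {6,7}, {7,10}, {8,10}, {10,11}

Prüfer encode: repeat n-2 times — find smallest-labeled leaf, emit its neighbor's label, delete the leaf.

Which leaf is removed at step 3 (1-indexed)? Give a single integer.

Answer: 6

Derivation:
Step 1: current leaves = {1,5,6,8,9,11}. Remove leaf 1 (neighbor: 3).
Step 2: current leaves = {5,6,8,9,11}. Remove leaf 5 (neighbor: 2).
Step 3: current leaves = {6,8,9,11}. Remove leaf 6 (neighbor: 7).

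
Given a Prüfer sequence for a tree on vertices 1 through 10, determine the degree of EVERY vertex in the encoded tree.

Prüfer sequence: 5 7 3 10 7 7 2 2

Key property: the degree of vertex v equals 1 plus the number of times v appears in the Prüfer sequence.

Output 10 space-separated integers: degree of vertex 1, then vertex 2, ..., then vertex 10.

Answer: 1 3 2 1 2 1 4 1 1 2

Derivation:
p_1 = 5: count[5] becomes 1
p_2 = 7: count[7] becomes 1
p_3 = 3: count[3] becomes 1
p_4 = 10: count[10] becomes 1
p_5 = 7: count[7] becomes 2
p_6 = 7: count[7] becomes 3
p_7 = 2: count[2] becomes 1
p_8 = 2: count[2] becomes 2
Degrees (1 + count): deg[1]=1+0=1, deg[2]=1+2=3, deg[3]=1+1=2, deg[4]=1+0=1, deg[5]=1+1=2, deg[6]=1+0=1, deg[7]=1+3=4, deg[8]=1+0=1, deg[9]=1+0=1, deg[10]=1+1=2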